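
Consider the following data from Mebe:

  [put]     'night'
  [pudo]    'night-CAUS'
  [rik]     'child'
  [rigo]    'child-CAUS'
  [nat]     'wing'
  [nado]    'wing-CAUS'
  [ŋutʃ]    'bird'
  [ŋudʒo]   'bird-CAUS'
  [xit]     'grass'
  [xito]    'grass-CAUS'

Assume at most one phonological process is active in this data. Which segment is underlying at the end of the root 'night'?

/d/

'night' shows [t] ~ [d] at the end of the stem ([put] vs [pudo]).
Compare 'grass', with invariant [t] in [xit] and [xito]: an analysis with underlying /t/ and a rule producing [d] before the CAUS suffix would wrongly predict alternation here too.
The alternation reflects word-final obstruent devoicing: voiced obstruents become voiceless word-finally. /d/ is underlying.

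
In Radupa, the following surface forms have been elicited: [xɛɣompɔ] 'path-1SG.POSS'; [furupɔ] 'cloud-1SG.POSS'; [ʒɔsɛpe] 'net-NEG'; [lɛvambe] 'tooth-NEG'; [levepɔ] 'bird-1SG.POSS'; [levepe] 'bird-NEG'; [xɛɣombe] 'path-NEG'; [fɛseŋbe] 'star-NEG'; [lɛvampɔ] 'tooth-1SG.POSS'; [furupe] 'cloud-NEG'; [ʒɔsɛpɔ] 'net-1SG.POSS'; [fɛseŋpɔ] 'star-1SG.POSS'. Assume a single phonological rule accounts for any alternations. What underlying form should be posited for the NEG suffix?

/-be/

The NEG morpheme has two allomorphs, [-be] and [-pe].
The 1SG.POSS suffix, which begins with [p], is invariant after every stem; so [p] is not altered by any rule here.
The NEG suffix is therefore /-be/ underlyingly, with post-vocalic devoicing: voiced stops become voiceless after a vowel.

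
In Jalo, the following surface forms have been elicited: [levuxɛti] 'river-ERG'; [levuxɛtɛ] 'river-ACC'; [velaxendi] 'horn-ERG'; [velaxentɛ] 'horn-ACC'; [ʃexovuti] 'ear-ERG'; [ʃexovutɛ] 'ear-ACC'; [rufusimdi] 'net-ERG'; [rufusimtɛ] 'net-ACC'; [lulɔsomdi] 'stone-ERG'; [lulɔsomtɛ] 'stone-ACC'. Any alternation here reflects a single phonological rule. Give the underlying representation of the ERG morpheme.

/-di/

The ERG morpheme has two allomorphs, [-di] and [-ti].
By contrast the ACC suffix keeps its initial [t] throughout — that segment must be underlying.
The ERG suffix is therefore /-di/ underlyingly, with post-vocalic devoicing: voiced stops become voiceless after a vowel.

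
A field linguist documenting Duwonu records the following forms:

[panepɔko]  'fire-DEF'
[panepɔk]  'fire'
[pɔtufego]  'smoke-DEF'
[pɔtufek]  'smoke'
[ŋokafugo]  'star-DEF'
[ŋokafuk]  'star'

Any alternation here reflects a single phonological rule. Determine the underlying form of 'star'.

In [ŋokafugo] and [ŋokafuk] the final segment of 'star' alternates: [g] ~ [k].
If /k/ were underlying and a rule turned it into [g] before the DEF suffix, 'fire' would also alternate; but it has [k] in both [panepɔko] and [panepɔk].
The underlying segment must be /g/; voiced obstruents become voiceless word-finally, yielding [k] there.
The underlying form of 'star' is therefore /ŋokafug/.

/ŋokafug/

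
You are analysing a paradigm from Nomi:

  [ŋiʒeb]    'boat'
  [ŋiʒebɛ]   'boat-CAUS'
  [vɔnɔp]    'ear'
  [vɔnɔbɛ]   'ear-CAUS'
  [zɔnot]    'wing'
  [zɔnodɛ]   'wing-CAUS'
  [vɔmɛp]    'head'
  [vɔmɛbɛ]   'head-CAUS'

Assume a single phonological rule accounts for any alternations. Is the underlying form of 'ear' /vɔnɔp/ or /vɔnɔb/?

The stem for 'ear' ends in [p] in [vɔnɔp] but [b] in [vɔnɔbɛ].
Compare 'boat', with invariant [b] in [ŋiʒeb] and [ŋiʒebɛ]: an analysis with underlying /b/ and a rule producing [p] in isolation would wrongly predict alternation here too.
So /p/ is underlying, and a rule of intervocalic voicing — voiceless stops become voiced between vowels — gives [b].

/vɔnɔp/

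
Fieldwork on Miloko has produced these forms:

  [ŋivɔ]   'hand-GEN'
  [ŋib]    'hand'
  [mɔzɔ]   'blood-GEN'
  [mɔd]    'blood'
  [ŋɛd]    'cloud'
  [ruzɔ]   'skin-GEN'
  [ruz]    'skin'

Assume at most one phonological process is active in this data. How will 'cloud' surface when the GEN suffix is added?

The stem for 'blood' ends in [z] in [mɔzɔ] but [d] in [mɔd].
But 'skin' keeps [z] in both environments ([ruzɔ], [ruz]), so there is no rule changing /z/ to [d] in isolation.
Therefore /d/ is basic and [z] is derived by intervocalic spirantization (voiced stops become fricatives between vowels).
From [ŋɛd] the stem 'cloud' is /ŋɛd/; between vowels this yields [ŋɛzɔ].

[ŋɛzɔ]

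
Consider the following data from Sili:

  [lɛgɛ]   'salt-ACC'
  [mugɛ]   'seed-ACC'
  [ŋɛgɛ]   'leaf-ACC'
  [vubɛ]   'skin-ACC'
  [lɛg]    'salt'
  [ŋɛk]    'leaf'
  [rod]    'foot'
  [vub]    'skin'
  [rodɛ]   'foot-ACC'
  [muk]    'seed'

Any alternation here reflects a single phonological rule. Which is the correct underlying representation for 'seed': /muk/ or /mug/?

/muk/

'seed' shows [g] ~ [k] at the end of the stem ([mugɛ] vs [muk]).
Compare 'salt', with invariant [g] in [lɛgɛ] and [lɛg]: an analysis with underlying /g/ and a rule producing [k] in isolation would wrongly predict alternation here too.
The underlying segment must be /k/; voiceless stops become voiced between vowels, yielding [g] there.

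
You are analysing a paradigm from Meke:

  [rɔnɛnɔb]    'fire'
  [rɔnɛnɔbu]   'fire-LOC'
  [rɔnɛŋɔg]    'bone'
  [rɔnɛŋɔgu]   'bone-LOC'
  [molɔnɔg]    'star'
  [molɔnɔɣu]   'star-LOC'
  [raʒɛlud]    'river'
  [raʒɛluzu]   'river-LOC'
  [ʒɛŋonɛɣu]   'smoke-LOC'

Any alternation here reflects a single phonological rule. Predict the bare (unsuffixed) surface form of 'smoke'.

[ʒɛŋonɛg]

'star' shows [g] ~ [ɣ] at the end of the stem ([molɔnɔg] vs [molɔnɔɣu]).
The stem 'bone' ([rɔnɛŋɔg], [rɔnɛŋɔgu]) shows [g] unchanged in both environments, so [g] cannot be basic with [ɣ] derived before the LOC suffix.
The alternation reflects word-final hardening: voiced fricatives become stops word-finally. /ɣ/ is underlying.
From [ʒɛŋonɛɣu] the stem 'smoke' is /ʒɛŋonɛɣ/; word-finally this yields [ʒɛŋonɛg].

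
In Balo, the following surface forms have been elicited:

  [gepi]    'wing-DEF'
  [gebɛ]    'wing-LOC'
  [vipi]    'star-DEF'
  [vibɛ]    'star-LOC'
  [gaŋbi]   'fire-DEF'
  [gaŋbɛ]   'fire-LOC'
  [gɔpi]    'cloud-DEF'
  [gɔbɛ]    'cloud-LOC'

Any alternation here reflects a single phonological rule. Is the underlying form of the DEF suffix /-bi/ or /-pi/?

/-pi/

The DEF suffix surfaces as [-bi] and [-pi], depending on the final segment of the stem.
The LOC suffix, which begins with [b], is invariant after every stem; so [b] is not altered by any rule here.
The DEF suffix is therefore /-pi/ underlyingly, with post-nasal voicing: voiceless stops become voiced after a nasal.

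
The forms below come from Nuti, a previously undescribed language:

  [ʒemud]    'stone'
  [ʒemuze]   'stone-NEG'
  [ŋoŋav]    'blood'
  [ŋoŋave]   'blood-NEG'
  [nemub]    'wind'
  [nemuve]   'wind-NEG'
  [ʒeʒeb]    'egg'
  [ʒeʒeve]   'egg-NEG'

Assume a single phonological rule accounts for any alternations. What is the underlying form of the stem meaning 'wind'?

The root 'wind' surfaces as [nemub] and [nemuve], with a stem-final [b] ~ [v] alternation.
But 'blood' keeps [v] in both environments ([ŋoŋav], [ŋoŋave]), so there is no rule changing /v/ to [b] in isolation.
Therefore /b/ is basic and [v] is derived by intervocalic spirantization (voiced stops become fricatives between vowels).
Hence 'wind' is /nemub/ underlyingly.

/nemub/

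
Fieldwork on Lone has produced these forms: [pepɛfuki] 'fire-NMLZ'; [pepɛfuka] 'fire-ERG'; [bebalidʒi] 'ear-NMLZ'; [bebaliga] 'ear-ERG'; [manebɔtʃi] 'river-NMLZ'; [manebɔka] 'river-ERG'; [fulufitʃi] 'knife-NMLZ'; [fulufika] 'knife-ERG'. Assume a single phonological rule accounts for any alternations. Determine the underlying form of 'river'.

The root 'river' surfaces as [manebɔtʃi] and [manebɔka], with a stem-final [tʃ] ~ [k] alternation.
If /k/ were underlying and a rule turned it into [tʃ] before the NMLZ suffix, 'fire' would also alternate; but it has [k] in both [pepɛfuki] and [pepɛfuka].
Therefore /tʃ/ is basic and [k] is derived by depalatalization (palato-alveolar /tʃ/ and /dʒ/ become [k] and [g] when no front vowel follows).
Hence 'river' is /manebɔtʃ/ underlyingly.

/manebɔtʃ/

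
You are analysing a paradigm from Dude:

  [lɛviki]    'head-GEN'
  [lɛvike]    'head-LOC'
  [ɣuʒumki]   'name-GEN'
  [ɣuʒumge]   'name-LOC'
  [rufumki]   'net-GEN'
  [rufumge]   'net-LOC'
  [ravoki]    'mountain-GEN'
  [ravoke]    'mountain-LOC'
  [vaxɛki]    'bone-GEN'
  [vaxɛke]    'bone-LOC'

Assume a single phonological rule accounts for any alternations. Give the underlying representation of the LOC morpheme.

The LOC suffix surfaces as [-ge] and [-ke], depending on the final segment of the stem.
The GEN suffix, which begins with [k], is invariant after every stem; so [k] is not altered by any rule here.
So the underlying form is /-ge/, and voiced stops become voiceless after a vowel.

/-ge/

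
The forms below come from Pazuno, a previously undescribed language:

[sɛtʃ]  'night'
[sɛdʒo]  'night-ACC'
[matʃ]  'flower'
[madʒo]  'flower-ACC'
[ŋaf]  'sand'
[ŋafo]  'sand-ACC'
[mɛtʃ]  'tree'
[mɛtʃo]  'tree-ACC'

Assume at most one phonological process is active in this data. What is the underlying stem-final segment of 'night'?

/dʒ/

In [sɛtʃ] and [sɛdʒo] the final segment of 'night' alternates: [tʃ] ~ [dʒ].
Compare 'tree', with invariant [tʃ] in [mɛtʃ] and [mɛtʃo]: an analysis with underlying /tʃ/ and a rule producing [dʒ] before the ACC suffix would wrongly predict alternation here too.
The alternation reflects word-final obstruent devoicing: voiced obstruents become voiceless word-finally. /dʒ/ is underlying.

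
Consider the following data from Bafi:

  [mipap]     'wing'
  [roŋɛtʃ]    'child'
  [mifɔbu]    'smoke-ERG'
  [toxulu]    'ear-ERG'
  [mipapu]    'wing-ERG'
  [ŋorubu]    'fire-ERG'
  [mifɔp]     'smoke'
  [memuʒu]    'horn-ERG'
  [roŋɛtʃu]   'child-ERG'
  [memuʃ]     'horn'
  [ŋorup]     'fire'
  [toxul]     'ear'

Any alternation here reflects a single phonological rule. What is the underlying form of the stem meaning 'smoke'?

/mifɔb/

'smoke' shows [b] ~ [p] at the end of the stem ([mifɔbu] vs [mifɔp]).
The stem 'wing' ([mipapu], [mipap]) shows [p] unchanged in both environments, so [p] cannot be basic with [b] derived before the ERG suffix.
The underlying segment must be /b/; voiced obstruents become voiceless word-finally, yielding [p] there.
So 'smoke' = /mifɔb/.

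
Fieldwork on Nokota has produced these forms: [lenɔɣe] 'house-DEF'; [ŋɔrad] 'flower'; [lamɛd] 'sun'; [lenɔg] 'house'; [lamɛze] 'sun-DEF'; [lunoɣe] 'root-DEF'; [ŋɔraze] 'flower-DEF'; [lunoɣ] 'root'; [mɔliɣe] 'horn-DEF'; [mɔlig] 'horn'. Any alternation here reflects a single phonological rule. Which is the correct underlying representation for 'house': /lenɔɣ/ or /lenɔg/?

'house' shows [ɣ] ~ [g] at the end of the stem ([lenɔɣe] vs [lenɔg]).
But 'root' keeps [ɣ] in both environments ([lunoɣe], [lunoɣ]), so there is no rule changing /ɣ/ to [g] in isolation.
The underlying segment must be /g/; voiced stops become fricatives between vowels, yielding [ɣ] there.

/lenɔg/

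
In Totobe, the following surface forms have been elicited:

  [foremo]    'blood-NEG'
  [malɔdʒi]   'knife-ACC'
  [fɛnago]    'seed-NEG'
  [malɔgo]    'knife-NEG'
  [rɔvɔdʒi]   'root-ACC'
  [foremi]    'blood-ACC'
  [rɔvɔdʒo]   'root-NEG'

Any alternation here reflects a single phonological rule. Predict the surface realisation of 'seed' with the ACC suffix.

[fɛnadʒi]

In [malɔdʒi] and [malɔgo] the final segment of 'knife' alternates: [dʒ] ~ [g].
But 'root' keeps [dʒ] in both environments ([rɔvɔdʒi], [rɔvɔdʒo]), so there is no rule changing /dʒ/ to [g] before the NEG suffix.
The underlying segment must be /g/; /g/ becomes palato-alveolar [dʒ] before a front vowel, yielding [dʒ] there.
From [fɛnago] the stem 'seed' is /fɛnag/; before a front vowel this yields [fɛnadʒi].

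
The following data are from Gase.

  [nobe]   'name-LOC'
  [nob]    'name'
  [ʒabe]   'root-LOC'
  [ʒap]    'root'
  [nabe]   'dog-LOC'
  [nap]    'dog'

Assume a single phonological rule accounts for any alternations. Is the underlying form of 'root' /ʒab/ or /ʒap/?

/ʒap/

In [ʒabe] and [ʒap] the final segment of 'root' alternates: [b] ~ [p].
If /b/ were underlying and a rule turned it into [p] in isolation, 'name' would also alternate; but it has [b] in both [nobe] and [nob].
The alternation reflects intervocalic voicing: voiceless stops become voiced between vowels. /p/ is underlying.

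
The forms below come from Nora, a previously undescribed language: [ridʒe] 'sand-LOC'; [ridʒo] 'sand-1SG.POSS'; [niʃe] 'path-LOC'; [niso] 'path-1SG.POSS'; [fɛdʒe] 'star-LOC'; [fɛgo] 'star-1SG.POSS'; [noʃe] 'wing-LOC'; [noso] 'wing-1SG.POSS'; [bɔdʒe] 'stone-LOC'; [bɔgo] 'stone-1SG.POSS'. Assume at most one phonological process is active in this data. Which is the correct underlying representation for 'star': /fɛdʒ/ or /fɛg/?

The stem for 'star' ends in [dʒ] in [fɛdʒe] but [g] in [fɛgo].
Compare 'sand', with invariant [dʒ] in [ridʒe] and [ridʒo]: an analysis with underlying /dʒ/ and a rule producing [g] before the 1SG.POSS suffix would wrongly predict alternation here too.
The alternation reflects palatalization before a front vowel: /g/ and /s/ become palato-alveolar [dʒ] and [ʃ] before a front vowel. /g/ is underlying.

/fɛg/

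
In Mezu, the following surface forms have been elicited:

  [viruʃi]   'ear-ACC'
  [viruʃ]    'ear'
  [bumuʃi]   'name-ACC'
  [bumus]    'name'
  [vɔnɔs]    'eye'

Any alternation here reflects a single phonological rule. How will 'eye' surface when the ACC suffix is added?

[vɔnɔʃi]

'name' shows [ʃ] ~ [s] at the end of the stem ([bumuʃi] vs [bumus]).
Compare 'ear', with invariant [ʃ] in [viruʃi] and [viruʃ]: an analysis with underlying /ʃ/ and a rule producing [s] in isolation would wrongly predict alternation here too.
The underlying segment must be /s/; /s/ becomes palato-alveolar [ʃ] before a front vowel, yielding [ʃ] there.
The one attested form of 'eye', [vɔnɔs], shows underlying /vɔnɔs/. Applying the same rule before a front vowel gives [vɔnɔʃi].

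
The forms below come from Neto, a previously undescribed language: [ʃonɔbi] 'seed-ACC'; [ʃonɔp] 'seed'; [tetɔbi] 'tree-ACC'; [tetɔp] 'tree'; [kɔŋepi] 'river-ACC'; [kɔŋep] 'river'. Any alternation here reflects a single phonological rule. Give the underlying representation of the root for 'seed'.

The root 'seed' surfaces as [ʃonɔbi] and [ʃonɔp], with a stem-final [b] ~ [p] alternation.
If /p/ were underlying and a rule turned it into [b] before the ACC suffix, 'river' would also alternate; but it has [p] in both [kɔŋepi] and [kɔŋep].
So /b/ is underlying, and a rule of word-final obstruent devoicing — voiced obstruents become voiceless word-finally — gives [p].
So 'seed' = /ʃonɔb/.

/ʃonɔb/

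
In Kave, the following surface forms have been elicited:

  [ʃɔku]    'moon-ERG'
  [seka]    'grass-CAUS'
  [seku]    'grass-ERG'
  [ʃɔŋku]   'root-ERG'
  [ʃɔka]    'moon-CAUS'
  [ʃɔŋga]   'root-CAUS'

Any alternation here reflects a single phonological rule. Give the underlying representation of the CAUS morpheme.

/-ga/

The CAUS suffix surfaces as [-ga] and [-ka], depending on the final segment of the stem.
The ERG suffix, which begins with [k], is invariant after every stem; so [k] is not altered by any rule here.
So the underlying form is /-ga/, and voiced stops become voiceless after a vowel.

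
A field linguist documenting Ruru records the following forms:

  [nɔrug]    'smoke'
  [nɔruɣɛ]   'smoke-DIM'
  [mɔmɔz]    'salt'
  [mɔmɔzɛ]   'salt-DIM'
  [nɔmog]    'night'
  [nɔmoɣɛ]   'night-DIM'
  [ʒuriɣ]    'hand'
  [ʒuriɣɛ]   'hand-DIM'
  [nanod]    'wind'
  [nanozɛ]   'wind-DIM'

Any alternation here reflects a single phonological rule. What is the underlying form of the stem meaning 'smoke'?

/nɔrug/

The stem for 'smoke' ends in [g] in [nɔrug] but [ɣ] in [nɔruɣɛ].
The stem 'hand' ([ʒuriɣ], [ʒuriɣɛ]) shows [ɣ] unchanged in both environments, so [ɣ] cannot be basic with [g] derived in isolation.
The underlying segment must be /g/; voiced stops become fricatives between vowels, yielding [ɣ] there.
The underlying form of 'smoke' is therefore /nɔrug/.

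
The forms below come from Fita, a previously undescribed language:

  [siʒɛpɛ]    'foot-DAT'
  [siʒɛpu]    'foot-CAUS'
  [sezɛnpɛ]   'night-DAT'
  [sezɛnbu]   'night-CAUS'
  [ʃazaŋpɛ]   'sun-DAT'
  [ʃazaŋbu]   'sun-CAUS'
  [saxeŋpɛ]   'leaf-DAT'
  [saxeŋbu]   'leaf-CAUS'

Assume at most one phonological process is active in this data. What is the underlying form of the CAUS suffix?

/-bu/

The CAUS suffix surfaces as [-bu] and [-pu], depending on the final segment of the stem.
The DAT suffix, which begins with [p], is invariant after every stem; so [p] is not altered by any rule here.
The CAUS suffix is therefore /-bu/ underlyingly, with post-vocalic devoicing: voiced stops become voiceless after a vowel.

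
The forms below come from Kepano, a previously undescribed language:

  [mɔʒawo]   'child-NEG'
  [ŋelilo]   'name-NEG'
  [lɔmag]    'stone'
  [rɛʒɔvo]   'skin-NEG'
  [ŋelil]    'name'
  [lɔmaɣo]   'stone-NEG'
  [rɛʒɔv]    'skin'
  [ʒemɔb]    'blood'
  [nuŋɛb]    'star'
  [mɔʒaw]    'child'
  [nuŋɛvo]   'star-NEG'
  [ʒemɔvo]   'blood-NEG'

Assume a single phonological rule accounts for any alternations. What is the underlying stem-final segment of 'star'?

/b/

'star' shows [b] ~ [v] at the end of the stem ([nuŋɛb] vs [nuŋɛvo]).
But 'skin' keeps [v] in both environments ([rɛʒɔv], [rɛʒɔvo]), so there is no rule changing /v/ to [b] in isolation.
So /b/ is underlying, and a rule of intervocalic spirantization — voiced stops become fricatives between vowels — gives [v].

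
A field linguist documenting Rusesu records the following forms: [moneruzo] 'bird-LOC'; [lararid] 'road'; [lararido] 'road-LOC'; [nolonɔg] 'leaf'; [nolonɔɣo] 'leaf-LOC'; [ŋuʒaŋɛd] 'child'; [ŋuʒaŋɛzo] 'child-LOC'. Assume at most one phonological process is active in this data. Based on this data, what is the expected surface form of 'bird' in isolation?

[monerud]

The root 'child' surfaces as [ŋuʒaŋɛd] and [ŋuʒaŋɛzo], with a stem-final [d] ~ [z] alternation.
Compare 'road', with invariant [d] in [lararid] and [lararido]: an analysis with underlying /d/ and a rule producing [z] before the LOC suffix would wrongly predict alternation here too.
The alternation reflects word-final hardening: voiced fricatives become stops word-finally. /z/ is underlying.
The one attested form of 'bird', [moneruzo], shows underlying /moneruz/. Applying the same rule word-finally gives [monerud].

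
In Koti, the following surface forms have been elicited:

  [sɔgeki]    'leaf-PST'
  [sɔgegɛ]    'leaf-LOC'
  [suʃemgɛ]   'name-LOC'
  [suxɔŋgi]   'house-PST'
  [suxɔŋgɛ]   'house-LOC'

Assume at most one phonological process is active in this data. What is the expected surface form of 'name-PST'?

The PST suffix surfaces as [-gi] and [-ki], depending on the final segment of the stem.
The LOC suffix, which begins with [g], is invariant after every stem; so [g] is not altered by any rule here.
The PST suffix is therefore /-ki/ underlyingly, with post-nasal voicing: voiceless stops become voiced after a nasal.
After 'name', which ends in a nasal, the suffix surfaces as [-gi], giving [suʃemgi].

[suʃemgi]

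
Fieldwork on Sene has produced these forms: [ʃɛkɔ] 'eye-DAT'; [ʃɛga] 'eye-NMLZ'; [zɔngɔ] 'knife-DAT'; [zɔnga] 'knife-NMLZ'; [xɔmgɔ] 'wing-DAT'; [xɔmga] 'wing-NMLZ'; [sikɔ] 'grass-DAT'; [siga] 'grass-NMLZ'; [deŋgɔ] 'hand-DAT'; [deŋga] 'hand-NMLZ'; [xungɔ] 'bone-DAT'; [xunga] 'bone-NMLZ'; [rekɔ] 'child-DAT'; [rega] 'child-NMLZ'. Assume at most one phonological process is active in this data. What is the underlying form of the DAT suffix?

/-kɔ/

The DAT suffix surfaces as [-gɔ] and [-kɔ], depending on the final segment of the stem.
The NMLZ suffix, which begins with [g], is invariant after every stem; so [g] is not altered by any rule here.
So the underlying form is /-kɔ/, and voiceless stops become voiced after a nasal.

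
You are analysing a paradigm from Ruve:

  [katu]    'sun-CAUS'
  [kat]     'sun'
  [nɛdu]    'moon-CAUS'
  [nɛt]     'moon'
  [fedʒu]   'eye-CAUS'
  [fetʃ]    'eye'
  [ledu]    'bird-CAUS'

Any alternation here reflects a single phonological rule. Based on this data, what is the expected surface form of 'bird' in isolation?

[let]

The stem for 'moon' ends in [d] in [nɛdu] but [t] in [nɛt].
But 'sun' keeps [t] in both environments ([katu], [kat]), so there is no rule changing /t/ to [d] before the CAUS suffix.
Therefore /d/ is basic and [t] is derived by word-final obstruent devoicing (voiced obstruents become voiceless word-finally).
From [ledu] the stem 'bird' is /led/; word-finally this yields [let].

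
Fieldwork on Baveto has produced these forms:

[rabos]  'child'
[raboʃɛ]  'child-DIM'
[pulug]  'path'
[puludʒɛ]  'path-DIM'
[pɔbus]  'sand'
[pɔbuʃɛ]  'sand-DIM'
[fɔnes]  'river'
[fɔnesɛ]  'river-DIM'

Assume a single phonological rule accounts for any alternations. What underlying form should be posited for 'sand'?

/pɔbuʃ/

In [pɔbus] and [pɔbuʃɛ] the final segment of 'sand' alternates: [s] ~ [ʃ].
Compare 'river', with invariant [s] in [fɔnes] and [fɔnesɛ]: an analysis with underlying /s/ and a rule producing [ʃ] before the DIM suffix would wrongly predict alternation here too.
So /ʃ/ is underlying, and a rule of depalatalization — palato-alveolar /dʒ/ and /ʃ/ become [g] and [s] when no front vowel follows — gives [s].
The underlying form of 'sand' is therefore /pɔbuʃ/.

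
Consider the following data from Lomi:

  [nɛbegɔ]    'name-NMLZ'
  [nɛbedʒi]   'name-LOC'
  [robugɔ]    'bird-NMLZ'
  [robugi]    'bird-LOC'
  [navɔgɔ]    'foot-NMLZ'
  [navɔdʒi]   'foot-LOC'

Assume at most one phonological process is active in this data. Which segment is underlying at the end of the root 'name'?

In [nɛbegɔ] and [nɛbedʒi] the final segment of 'name' alternates: [g] ~ [dʒ].
If /g/ were underlying and a rule turned it into [dʒ] before the LOC suffix, 'bird' would also alternate; but it has [g] in both [robugɔ] and [robugi].
Therefore /dʒ/ is basic and [g] is derived by depalatalization (palato-alveolar /dʒ/ becomes [g] when no front vowel follows).

/dʒ/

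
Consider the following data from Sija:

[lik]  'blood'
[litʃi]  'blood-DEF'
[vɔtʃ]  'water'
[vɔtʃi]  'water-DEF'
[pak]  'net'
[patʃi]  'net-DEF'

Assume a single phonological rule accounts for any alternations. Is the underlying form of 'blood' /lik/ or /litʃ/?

/lik/

In [lik] and [litʃi] the final segment of 'blood' alternates: [k] ~ [tʃ].
The stem 'water' ([vɔtʃ], [vɔtʃi]) shows [tʃ] unchanged in both environments, so [tʃ] cannot be basic with [k] derived in isolation.
The underlying segment must be /k/; /k/ becomes palato-alveolar [tʃ] before a front vowel, yielding [tʃ] there.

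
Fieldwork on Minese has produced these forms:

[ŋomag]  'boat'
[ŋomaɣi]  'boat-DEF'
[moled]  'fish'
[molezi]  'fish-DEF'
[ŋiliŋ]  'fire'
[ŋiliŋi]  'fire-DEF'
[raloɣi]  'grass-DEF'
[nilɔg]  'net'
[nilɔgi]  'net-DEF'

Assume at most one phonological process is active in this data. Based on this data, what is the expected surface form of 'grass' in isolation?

'boat' shows [g] ~ [ɣ] at the end of the stem ([ŋomag] vs [ŋomaɣi]).
If /g/ were underlying and a rule turned it into [ɣ] before the DEF suffix, 'net' would also alternate; but it has [g] in both [nilɔg] and [nilɔgi].
So /ɣ/ is underlying, and a rule of word-final hardening — voiced fricatives become stops word-finally — gives [g].
From [raloɣi] the stem 'grass' is /raloɣ/; word-finally this yields [ralog].

[ralog]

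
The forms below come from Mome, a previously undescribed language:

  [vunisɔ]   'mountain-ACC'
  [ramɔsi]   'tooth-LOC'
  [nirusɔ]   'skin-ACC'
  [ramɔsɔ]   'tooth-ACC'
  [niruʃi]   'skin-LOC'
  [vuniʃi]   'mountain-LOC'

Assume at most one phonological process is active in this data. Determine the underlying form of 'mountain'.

The stem for 'mountain' ends in [s] in [vunisɔ] but [ʃ] in [vuniʃi].
If /s/ were underlying and a rule turned it into [ʃ] before the LOC suffix, 'tooth' would also alternate; but it has [s] in both [ramɔsɔ] and [ramɔsi].
Therefore /ʃ/ is basic and [s] is derived by depalatalization (palato-alveolar /ʃ/ becomes [s] when no front vowel follows).

/vuniʃ/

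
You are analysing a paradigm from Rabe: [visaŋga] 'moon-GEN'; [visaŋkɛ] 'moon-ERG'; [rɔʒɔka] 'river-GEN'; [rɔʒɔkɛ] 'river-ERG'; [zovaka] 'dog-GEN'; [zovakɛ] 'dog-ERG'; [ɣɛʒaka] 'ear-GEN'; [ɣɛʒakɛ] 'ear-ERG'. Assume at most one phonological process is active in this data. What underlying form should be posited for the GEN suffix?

/-ga/

The GEN suffix surfaces as [-ga] and [-ka], depending on the final segment of the stem.
By contrast the ERG suffix keeps its initial [k] throughout — that segment must be underlying.
So the underlying form is /-ga/, and voiced stops become voiceless after a vowel.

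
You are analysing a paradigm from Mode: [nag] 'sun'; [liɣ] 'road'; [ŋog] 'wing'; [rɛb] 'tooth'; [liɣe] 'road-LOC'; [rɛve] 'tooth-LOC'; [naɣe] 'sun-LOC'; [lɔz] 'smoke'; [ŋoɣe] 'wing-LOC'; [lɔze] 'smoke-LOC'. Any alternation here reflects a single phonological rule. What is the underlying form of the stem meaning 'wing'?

The root 'wing' surfaces as [ŋog] and [ŋoɣe], with a stem-final [g] ~ [ɣ] alternation.
The stem 'road' ([liɣ], [liɣe]) shows [ɣ] unchanged in both environments, so [ɣ] cannot be basic with [g] derived in isolation.
Therefore /g/ is basic and [ɣ] is derived by intervocalic spirantization (voiced stops become fricatives between vowels).
The underlying form of 'wing' is therefore /ŋog/.

/ŋog/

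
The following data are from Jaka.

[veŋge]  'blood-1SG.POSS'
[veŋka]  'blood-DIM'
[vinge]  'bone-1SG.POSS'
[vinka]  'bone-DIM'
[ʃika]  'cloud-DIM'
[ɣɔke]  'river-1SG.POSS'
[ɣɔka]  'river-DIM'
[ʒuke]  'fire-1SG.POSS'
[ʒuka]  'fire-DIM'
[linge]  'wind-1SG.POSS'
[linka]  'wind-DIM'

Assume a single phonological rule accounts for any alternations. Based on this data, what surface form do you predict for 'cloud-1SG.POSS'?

The 1SG.POSS morpheme has two allomorphs, [-ge] and [-ke].
By contrast the DIM suffix keeps its initial [k] throughout — that segment must be underlying.
The 1SG.POSS suffix is therefore /-ge/ underlyingly, with post-vocalic devoicing: voiced stops become voiceless after a vowel.
After 'cloud', which ends in a vowel, the suffix surfaces as [-ke], giving [ʃike].

[ʃike]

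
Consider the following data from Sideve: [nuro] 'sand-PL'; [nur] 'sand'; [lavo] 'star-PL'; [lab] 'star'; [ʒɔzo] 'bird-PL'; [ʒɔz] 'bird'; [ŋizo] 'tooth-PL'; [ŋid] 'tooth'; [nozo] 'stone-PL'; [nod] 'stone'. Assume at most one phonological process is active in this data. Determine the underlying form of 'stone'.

In [nozo] and [nod] the final segment of 'stone' alternates: [z] ~ [d].
Compare 'bird', with invariant [z] in [ʒɔzo] and [ʒɔz]: an analysis with underlying /z/ and a rule producing [d] in isolation would wrongly predict alternation here too.
The underlying segment must be /d/; voiced stops become fricatives between vowels, yielding [z] there.
The underlying form of 'stone' is therefore /nod/.

/nod/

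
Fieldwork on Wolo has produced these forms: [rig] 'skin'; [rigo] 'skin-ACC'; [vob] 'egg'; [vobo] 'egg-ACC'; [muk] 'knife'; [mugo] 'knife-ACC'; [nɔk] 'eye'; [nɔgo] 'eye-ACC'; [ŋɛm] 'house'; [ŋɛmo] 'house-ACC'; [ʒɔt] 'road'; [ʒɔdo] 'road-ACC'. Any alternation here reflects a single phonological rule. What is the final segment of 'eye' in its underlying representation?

'eye' shows [k] ~ [g] at the end of the stem ([nɔk] vs [nɔgo]).
If /g/ were underlying and a rule turned it into [k] in isolation, 'skin' would also alternate; but it has [g] in both [rig] and [rigo].
So /k/ is underlying, and a rule of intervocalic voicing — voiceless stops become voiced between vowels — gives [g].

/k/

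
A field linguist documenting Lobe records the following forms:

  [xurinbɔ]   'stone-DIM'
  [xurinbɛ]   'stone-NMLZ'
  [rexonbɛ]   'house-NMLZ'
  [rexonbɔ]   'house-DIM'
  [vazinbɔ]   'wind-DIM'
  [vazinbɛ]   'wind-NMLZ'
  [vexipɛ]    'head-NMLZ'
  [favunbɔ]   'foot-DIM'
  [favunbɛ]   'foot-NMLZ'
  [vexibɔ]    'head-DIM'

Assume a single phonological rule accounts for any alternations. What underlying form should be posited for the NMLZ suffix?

/-pɛ/

The NMLZ morpheme has two allomorphs, [-bɛ] and [-pɛ].
By contrast the DIM suffix keeps its initial [b] throughout — that segment must be underlying.
So the underlying form is /-pɛ/, and voiceless stops become voiced after a nasal.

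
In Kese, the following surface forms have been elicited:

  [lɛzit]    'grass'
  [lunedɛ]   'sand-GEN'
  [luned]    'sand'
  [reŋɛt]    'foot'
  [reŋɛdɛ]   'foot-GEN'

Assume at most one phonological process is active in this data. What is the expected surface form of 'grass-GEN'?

[lɛzidɛ]

'foot' shows [t] ~ [d] at the end of the stem ([reŋɛt] vs [reŋɛdɛ]).
If /d/ were underlying and a rule turned it into [t] in isolation, 'sand' would also alternate; but it has [d] in both [luned] and [lunedɛ].
Therefore /t/ is basic and [d] is derived by intervocalic voicing (voiceless stops become voiced between vowels).
The one attested form of 'grass', [lɛzit], shows underlying /lɛzit/. Applying the same rule between vowels gives [lɛzidɛ].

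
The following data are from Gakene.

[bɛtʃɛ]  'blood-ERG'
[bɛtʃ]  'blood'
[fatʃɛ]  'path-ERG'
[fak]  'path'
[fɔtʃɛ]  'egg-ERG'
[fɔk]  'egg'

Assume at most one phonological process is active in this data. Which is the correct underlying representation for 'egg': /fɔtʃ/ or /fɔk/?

The stem for 'egg' ends in [tʃ] in [fɔtʃɛ] but [k] in [fɔk].
Compare 'blood', with invariant [tʃ] in [bɛtʃɛ] and [bɛtʃ]: an analysis with underlying /tʃ/ and a rule producing [k] in isolation would wrongly predict alternation here too.
So /k/ is underlying, and a rule of palatalization before a front vowel — /k/ becomes palato-alveolar [tʃ] before a front vowel — gives [tʃ].

/fɔk/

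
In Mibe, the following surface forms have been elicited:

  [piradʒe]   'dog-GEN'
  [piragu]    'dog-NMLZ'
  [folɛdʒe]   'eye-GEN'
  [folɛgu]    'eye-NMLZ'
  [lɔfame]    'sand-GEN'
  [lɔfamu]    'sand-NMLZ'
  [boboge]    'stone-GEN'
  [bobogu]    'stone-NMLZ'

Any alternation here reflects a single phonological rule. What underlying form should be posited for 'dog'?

The root 'dog' surfaces as [piradʒe] and [piragu], with a stem-final [dʒ] ~ [g] alternation.
The stem 'stone' ([boboge], [bobogu]) shows [g] unchanged in both environments, so [g] cannot be basic with [dʒ] derived before the GEN suffix.
So /dʒ/ is underlying, and a rule of depalatalization — palato-alveolar /dʒ/ becomes [g] when no front vowel follows — gives [g].
So 'dog' = /piradʒ/.

/piradʒ/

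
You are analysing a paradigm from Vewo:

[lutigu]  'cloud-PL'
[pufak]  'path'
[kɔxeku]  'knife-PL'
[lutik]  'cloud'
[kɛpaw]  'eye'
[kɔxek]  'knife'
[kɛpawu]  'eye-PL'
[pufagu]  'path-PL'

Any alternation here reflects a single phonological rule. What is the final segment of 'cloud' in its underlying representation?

/g/

The stem for 'cloud' ends in [k] in [lutik] but [g] in [lutigu].
But 'knife' keeps [k] in both environments ([kɔxek], [kɔxeku]), so there is no rule changing /k/ to [g] before the PL suffix.
Therefore /g/ is basic and [k] is derived by word-final obstruent devoicing (voiced obstruents become voiceless word-finally).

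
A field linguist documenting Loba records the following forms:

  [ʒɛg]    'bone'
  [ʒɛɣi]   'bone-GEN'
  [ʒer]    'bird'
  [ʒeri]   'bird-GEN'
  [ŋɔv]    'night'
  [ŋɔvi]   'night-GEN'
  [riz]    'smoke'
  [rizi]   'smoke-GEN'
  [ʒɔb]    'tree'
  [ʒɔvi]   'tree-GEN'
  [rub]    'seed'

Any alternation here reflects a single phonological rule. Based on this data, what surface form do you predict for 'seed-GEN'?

'tree' shows [b] ~ [v] at the end of the stem ([ʒɔb] vs [ʒɔvi]).
If /v/ were underlying and a rule turned it into [b] in isolation, 'night' would also alternate; but it has [v] in both [ŋɔv] and [ŋɔvi].
Therefore /b/ is basic and [v] is derived by intervocalic spirantization (voiced stops become fricatives between vowels).
From [rub] the stem 'seed' is /rub/; between vowels this yields [ruvi].

[ruvi]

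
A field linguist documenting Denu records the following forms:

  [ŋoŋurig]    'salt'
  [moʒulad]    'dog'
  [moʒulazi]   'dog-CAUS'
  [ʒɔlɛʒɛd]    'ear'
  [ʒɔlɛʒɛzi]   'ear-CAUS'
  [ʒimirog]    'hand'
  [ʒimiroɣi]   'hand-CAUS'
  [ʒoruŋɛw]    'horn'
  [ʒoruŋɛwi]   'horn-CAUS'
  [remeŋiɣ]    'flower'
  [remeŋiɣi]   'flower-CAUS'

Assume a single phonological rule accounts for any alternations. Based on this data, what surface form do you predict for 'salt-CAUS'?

In [ʒimirog] and [ʒimiroɣi] the final segment of 'hand' alternates: [g] ~ [ɣ].
Compare 'flower', with invariant [ɣ] in [remeŋiɣ] and [remeŋiɣi]: an analysis with underlying /ɣ/ and a rule producing [g] in isolation would wrongly predict alternation here too.
The underlying segment must be /g/; voiced stops become fricatives between vowels, yielding [ɣ] there.
From [ŋoŋurig] the stem 'salt' is /ŋoŋurig/; between vowels this yields [ŋoŋuriɣi].

[ŋoŋuriɣi]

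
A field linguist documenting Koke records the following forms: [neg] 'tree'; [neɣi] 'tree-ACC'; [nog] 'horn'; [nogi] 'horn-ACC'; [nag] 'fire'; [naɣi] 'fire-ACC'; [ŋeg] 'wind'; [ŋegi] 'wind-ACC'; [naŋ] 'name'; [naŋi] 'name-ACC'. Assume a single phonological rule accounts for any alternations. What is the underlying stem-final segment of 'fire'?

/ɣ/

In [nag] and [naɣi] the final segment of 'fire' alternates: [g] ~ [ɣ].
Compare 'wind', with invariant [g] in [ŋeg] and [ŋegi]: an analysis with underlying /g/ and a rule producing [ɣ] before the ACC suffix would wrongly predict alternation here too.
Therefore /ɣ/ is basic and [g] is derived by word-final hardening (voiced fricatives become stops word-finally).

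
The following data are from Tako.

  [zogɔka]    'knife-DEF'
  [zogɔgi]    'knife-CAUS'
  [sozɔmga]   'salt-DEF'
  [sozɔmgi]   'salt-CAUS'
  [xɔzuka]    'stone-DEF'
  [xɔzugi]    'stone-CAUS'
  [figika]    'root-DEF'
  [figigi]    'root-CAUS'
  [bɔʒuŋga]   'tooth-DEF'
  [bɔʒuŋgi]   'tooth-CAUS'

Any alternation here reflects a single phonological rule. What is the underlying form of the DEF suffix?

/-ka/

The DEF morpheme has two allomorphs, [-ga] and [-ka].
The CAUS suffix, which begins with [g], is invariant after every stem; so [g] is not altered by any rule here.
So the underlying form is /-ka/, and voiceless stops become voiced after a nasal.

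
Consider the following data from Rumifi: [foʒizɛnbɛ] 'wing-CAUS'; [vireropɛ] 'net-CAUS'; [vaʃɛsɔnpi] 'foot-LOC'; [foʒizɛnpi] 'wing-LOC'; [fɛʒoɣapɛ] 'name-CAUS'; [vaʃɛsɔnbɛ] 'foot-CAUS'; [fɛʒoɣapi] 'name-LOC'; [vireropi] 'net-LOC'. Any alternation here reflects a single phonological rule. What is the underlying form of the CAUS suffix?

The CAUS morpheme has two allomorphs, [-bɛ] and [-pɛ].
By contrast the LOC suffix keeps its initial [p] throughout — that segment must be underlying.
The CAUS suffix is therefore /-bɛ/ underlyingly, with post-vocalic devoicing: voiced stops become voiceless after a vowel.

/-bɛ/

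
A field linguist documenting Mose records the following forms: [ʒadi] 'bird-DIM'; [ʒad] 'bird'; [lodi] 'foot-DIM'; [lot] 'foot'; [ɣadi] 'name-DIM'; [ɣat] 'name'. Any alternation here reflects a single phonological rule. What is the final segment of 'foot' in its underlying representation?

The stem for 'foot' ends in [d] in [lodi] but [t] in [lot].
If /d/ were underlying and a rule turned it into [t] in isolation, 'bird' would also alternate; but it has [d] in both [ʒadi] and [ʒad].
The alternation reflects intervocalic voicing: voiceless stops become voiced between vowels. /t/ is underlying.

/t/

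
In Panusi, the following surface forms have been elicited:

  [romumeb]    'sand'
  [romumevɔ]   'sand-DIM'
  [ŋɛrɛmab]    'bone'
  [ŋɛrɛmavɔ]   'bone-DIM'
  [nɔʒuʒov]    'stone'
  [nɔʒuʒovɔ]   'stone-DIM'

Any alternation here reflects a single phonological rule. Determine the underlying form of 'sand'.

In [romumeb] and [romumevɔ] the final segment of 'sand' alternates: [b] ~ [v].
But 'stone' keeps [v] in both environments ([nɔʒuʒov], [nɔʒuʒovɔ]), so there is no rule changing /v/ to [b] in isolation.
Therefore /b/ is basic and [v] is derived by intervocalic spirantization (voiced stops become fricatives between vowels).
Hence 'sand' is /romumeb/ underlyingly.

/romumeb/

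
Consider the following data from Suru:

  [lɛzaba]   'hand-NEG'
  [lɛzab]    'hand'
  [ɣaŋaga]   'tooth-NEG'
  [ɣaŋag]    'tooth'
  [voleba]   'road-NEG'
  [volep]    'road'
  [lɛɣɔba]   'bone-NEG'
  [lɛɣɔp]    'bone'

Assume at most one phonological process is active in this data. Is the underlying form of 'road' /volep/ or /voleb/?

The stem for 'road' ends in [b] in [voleba] but [p] in [volep].
The stem 'hand' ([lɛzaba], [lɛzab]) shows [b] unchanged in both environments, so [b] cannot be basic with [p] derived in isolation.
The underlying segment must be /p/; voiceless stops become voiced between vowels, yielding [b] there.

/volep/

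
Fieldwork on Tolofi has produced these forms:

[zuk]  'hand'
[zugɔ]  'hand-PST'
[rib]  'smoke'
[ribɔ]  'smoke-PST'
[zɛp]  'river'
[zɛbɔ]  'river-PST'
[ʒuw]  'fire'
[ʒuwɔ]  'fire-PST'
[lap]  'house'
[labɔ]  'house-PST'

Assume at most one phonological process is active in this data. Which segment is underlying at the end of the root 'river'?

The stem for 'river' ends in [p] in [zɛp] but [b] in [zɛbɔ].
But 'smoke' keeps [b] in both environments ([rib], [ribɔ]), so there is no rule changing /b/ to [p] in isolation.
So /p/ is underlying, and a rule of intervocalic voicing — voiceless stops become voiced between vowels — gives [b].

/p/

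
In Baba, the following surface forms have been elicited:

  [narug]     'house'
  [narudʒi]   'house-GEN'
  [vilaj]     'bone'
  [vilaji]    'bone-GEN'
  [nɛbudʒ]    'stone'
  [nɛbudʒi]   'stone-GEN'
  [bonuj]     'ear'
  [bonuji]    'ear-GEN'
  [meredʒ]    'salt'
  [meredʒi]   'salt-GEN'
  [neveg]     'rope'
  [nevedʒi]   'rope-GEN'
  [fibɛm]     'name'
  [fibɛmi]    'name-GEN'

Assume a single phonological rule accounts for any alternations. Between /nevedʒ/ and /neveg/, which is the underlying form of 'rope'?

/neveg/

In [neveg] and [nevedʒi] the final segment of 'rope' alternates: [g] ~ [dʒ].
But 'salt' keeps [dʒ] in both environments ([meredʒ], [meredʒi]), so there is no rule changing /dʒ/ to [g] in isolation.
Therefore /g/ is basic and [dʒ] is derived by palatalization before a front vowel (/g/ becomes palato-alveolar [dʒ] before a front vowel).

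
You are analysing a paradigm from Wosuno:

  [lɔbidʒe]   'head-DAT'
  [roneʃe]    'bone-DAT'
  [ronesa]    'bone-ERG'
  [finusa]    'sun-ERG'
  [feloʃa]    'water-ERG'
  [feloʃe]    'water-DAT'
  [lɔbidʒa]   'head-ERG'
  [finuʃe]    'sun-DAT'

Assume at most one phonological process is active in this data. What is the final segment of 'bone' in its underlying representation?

The stem for 'bone' ends in [s] in [ronesa] but [ʃ] in [roneʃe].
If /ʃ/ were underlying and a rule turned it into [s] before the ERG suffix, 'water' would also alternate; but it has [ʃ] in both [feloʃa] and [feloʃe].
The alternation reflects palatalization before a front vowel: /s/ becomes palato-alveolar [ʃ] before a front vowel. /s/ is underlying.

/s/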